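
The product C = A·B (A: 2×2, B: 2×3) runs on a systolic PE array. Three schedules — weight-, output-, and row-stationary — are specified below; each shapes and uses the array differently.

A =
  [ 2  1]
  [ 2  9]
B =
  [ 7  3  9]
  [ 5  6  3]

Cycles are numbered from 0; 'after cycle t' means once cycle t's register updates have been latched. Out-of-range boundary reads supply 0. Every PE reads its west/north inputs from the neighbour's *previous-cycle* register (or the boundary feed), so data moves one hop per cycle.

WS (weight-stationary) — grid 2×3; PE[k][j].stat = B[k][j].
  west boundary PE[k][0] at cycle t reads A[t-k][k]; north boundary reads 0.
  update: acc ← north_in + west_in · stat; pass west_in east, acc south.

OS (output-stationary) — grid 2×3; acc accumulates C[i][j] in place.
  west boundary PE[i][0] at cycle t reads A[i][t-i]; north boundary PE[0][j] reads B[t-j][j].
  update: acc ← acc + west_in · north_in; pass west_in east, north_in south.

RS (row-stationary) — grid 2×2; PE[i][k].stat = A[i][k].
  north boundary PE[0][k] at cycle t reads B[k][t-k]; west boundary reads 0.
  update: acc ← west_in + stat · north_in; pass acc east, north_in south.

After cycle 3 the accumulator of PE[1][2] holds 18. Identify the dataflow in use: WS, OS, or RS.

dataflow = OS

WS (2×3 grid), PE[1][2]:
  [0] (1,2) acc=0 (h:0 v:0)
  [1] (1,2) acc=0 (h:0 v:0)
  [2] (1,2) acc=0 (h:0 v:0)
  [3] (1,2) acc=21 (h:1 v:21)
OS (2×3 grid), PE[1][2]:
  [0] (1,2) acc=0 (h:0 v:0)
  [1] (1,2) acc=0 (h:0 v:0)
  [2] (1,2) acc=0 (h:0 v:0)
  [3] (1,2) acc=18 (h:2 v:9)
RS: PE[1][2] is outside its 2×2 grid.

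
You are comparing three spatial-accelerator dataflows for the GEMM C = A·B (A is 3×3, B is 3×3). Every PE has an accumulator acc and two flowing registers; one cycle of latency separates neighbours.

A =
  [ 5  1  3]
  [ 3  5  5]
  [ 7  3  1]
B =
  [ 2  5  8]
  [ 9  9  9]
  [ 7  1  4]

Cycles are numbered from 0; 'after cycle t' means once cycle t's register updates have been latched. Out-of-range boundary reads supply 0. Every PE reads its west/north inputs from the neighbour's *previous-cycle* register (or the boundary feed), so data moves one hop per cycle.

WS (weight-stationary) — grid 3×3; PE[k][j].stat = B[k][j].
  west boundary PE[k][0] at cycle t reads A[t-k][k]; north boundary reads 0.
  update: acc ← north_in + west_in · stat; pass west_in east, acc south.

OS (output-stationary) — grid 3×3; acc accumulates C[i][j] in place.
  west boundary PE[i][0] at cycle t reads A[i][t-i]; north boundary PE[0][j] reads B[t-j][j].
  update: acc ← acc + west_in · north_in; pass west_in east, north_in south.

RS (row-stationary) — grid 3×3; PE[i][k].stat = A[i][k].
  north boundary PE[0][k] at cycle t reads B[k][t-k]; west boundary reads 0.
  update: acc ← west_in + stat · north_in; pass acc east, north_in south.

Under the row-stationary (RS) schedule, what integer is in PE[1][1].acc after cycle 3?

Tracing RS — 3×3 array, target PE[1][1]:
  c0 r0c1: 0 / 0 / 0
  c0 r1c0: 0 / 0 / 0
  c0 r1c1: 0 / 0 / 0
  c1 r0c1: 19 / 19 / 9
  c1 r1c0: 6 / 6 / 2
  c1 r1c1: 0 / 0 / 0
  c2 r0c1: 34 / 34 / 9
  c2 r1c0: 15 / 15 / 5
  c2 r1c1: 51 / 51 / 9
  c3 r0c1: 49 / 49 / 9
  c3 r1c0: 24 / 24 / 8
  c3 r1c1: 60 / 60 / 9

PE[1][1].acc = 60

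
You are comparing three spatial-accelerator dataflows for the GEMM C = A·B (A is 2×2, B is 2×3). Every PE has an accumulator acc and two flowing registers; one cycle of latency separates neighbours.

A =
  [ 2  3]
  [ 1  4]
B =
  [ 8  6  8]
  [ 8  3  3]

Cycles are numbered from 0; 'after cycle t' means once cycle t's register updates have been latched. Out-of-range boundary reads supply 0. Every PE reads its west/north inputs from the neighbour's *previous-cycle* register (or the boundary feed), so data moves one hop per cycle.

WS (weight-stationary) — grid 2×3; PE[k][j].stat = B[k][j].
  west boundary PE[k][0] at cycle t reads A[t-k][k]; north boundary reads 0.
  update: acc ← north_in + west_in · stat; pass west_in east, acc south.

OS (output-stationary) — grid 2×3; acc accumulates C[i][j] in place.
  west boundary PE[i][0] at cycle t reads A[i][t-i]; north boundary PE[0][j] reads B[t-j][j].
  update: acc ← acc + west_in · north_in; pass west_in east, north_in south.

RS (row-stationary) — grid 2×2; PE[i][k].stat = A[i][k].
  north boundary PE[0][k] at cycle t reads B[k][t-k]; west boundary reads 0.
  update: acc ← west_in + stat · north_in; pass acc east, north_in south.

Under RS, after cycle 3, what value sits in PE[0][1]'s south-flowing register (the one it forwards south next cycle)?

RS 2×2: PE[0][1] cycle-by-cycle (with neighbour feeds):
  step 0 · PE0,0: acc=16; fwd→16 fwd↓8
  step 0 · PE0,1: acc=0; fwd→0 fwd↓0
  step 1 · PE0,0: acc=12; fwd→12 fwd↓6
  step 1 · PE0,1: acc=40; fwd→40 fwd↓8
  step 2 · PE0,0: acc=16; fwd→16 fwd↓8
  step 2 · PE0,1: acc=21; fwd→21 fwd↓3
  step 3 · PE0,0: acc=0; fwd→0 fwd↓0
  step 3 · PE0,1: acc=25; fwd→25 fwd↓3

register = 3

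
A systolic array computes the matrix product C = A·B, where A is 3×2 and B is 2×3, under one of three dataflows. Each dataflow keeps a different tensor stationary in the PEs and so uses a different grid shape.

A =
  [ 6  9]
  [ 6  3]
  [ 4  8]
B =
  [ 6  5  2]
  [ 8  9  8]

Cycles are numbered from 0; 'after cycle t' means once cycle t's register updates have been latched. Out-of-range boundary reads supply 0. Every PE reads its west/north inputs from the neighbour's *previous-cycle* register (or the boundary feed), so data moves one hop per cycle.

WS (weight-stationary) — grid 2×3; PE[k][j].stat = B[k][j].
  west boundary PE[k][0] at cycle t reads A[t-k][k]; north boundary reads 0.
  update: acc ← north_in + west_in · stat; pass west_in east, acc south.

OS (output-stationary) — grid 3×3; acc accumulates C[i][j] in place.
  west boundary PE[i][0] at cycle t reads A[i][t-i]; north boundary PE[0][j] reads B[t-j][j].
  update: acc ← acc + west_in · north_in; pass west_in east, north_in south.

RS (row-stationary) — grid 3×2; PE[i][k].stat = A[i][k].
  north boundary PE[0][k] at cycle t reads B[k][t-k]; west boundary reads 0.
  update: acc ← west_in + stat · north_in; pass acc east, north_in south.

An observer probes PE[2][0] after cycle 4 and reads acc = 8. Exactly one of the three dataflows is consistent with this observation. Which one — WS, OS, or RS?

WS (2×3): PE[2][0] does not exist.
Under OS (3×3), PE[2][0]:
  t=0 PE[2][0]: acc=0 h=0 v=0
  t=1 PE[2][0]: acc=0 h=0 v=0
  t=2 PE[2][0]: acc=24 h=4 v=6
  t=3 PE[2][0]: acc=88 h=8 v=8
  t=4 PE[2][0]: acc=88 h=0 v=0
Under RS (3×2), PE[2][0]:
  t=0 PE[2][0]: acc=0 h=0 v=0
  t=1 PE[2][0]: acc=0 h=0 v=0
  t=2 PE[2][0]: acc=24 h=24 v=6
  t=3 PE[2][0]: acc=20 h=20 v=5
  t=4 PE[2][0]: acc=8 h=8 v=2

dataflow = RS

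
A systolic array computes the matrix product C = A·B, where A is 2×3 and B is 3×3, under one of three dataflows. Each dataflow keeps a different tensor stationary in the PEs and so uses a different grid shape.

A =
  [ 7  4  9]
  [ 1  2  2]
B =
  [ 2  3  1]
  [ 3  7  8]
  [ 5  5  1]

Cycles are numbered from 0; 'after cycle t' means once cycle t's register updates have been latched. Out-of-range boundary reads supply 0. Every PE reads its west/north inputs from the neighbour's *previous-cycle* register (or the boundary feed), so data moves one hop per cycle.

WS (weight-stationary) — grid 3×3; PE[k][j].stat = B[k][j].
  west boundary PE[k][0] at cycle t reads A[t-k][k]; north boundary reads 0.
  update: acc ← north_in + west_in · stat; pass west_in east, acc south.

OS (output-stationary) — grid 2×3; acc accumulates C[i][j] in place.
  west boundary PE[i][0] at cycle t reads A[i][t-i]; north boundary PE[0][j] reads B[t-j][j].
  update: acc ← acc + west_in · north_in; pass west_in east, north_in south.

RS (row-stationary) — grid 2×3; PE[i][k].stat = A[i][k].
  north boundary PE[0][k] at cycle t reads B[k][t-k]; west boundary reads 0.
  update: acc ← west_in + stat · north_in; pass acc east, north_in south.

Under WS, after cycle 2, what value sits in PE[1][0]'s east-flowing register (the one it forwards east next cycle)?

register = 2

WS (3×3). Following PE[1][0] plus its west/north inputs:
  step 0 · PE0,0: acc=14; fwd→7 fwd↓14
  step 0 · PE1,0: acc=0; fwd→0 fwd↓0
  step 1 · PE0,0: acc=2; fwd→1 fwd↓2
  step 1 · PE1,0: acc=26; fwd→4 fwd↓26
  step 2 · PE0,0: acc=0; fwd→0 fwd↓0
  step 2 · PE1,0: acc=8; fwd→2 fwd↓8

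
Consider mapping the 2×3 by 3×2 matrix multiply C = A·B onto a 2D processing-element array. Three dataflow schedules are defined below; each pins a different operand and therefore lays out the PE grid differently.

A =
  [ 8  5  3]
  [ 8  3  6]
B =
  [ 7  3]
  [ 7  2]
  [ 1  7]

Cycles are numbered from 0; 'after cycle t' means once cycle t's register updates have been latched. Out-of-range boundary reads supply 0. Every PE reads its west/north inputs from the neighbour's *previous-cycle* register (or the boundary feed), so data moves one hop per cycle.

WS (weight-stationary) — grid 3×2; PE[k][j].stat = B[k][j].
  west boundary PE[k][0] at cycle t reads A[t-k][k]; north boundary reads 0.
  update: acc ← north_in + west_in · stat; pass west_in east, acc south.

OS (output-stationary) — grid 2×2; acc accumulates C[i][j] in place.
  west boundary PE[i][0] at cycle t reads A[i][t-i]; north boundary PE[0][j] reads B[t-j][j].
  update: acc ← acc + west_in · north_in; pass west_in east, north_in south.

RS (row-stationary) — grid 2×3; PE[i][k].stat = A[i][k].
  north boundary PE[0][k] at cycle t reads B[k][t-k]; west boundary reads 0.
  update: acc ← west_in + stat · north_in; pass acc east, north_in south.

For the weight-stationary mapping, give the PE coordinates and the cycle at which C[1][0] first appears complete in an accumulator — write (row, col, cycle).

(row, col, cycle) = (2, 0, 3)

Under WS, C[1][0] lands at PE[2][0]:
  after 0 — PE[2][0] acc=0, pass-E 0, pass-S 0
  after 1 — PE[2][0] acc=0, pass-E 0, pass-S 0
  after 2 — PE[2][0] acc=94, pass-E 3, pass-S 94
  after 3 — PE[2][0] acc=83, pass-E 6, pass-S 83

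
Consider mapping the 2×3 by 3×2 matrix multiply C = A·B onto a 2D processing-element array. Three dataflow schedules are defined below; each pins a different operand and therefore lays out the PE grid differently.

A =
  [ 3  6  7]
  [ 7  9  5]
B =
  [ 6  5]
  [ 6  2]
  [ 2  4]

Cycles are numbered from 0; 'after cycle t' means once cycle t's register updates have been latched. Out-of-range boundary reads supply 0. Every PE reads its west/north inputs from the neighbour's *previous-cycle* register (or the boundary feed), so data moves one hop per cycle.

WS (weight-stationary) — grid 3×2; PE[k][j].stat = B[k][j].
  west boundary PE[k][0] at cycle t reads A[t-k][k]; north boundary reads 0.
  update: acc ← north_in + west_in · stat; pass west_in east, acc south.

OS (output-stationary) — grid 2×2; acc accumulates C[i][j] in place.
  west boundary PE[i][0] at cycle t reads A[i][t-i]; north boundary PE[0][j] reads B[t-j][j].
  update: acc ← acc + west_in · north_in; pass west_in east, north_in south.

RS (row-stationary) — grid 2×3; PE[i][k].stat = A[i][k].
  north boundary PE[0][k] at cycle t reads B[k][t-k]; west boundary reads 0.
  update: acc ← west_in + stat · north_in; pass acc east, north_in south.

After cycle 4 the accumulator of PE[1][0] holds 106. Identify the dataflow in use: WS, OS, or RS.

WS [3×2] PE[1][0] across cycles:
  @0  [1,0]  acc 0  |  →0  ↓0
  @1  [1,0]  acc 54  |  →6  ↓54
  @2  [1,0]  acc 96  |  →9  ↓96
  @3  [1,0]  acc 0  |  →0  ↓0
  @4  [1,0]  acc 0  |  →0  ↓0
OS [2×2] PE[1][0] across cycles:
  @0  [1,0]  acc 0  |  →0  ↓0
  @1  [1,0]  acc 42  |  →7  ↓6
  @2  [1,0]  acc 96  |  →9  ↓6
  @3  [1,0]  acc 106  |  →5  ↓2
  @4  [1,0]  acc 106  |  →0  ↓0
RS [2×3] PE[1][0] across cycles:
  @0  [1,0]  acc 0  |  →0  ↓0
  @1  [1,0]  acc 42  |  →42  ↓6
  @2  [1,0]  acc 35  |  →35  ↓5
  @3  [1,0]  acc 0  |  →0  ↓0
  @4  [1,0]  acc 0  |  →0  ↓0

dataflow = OS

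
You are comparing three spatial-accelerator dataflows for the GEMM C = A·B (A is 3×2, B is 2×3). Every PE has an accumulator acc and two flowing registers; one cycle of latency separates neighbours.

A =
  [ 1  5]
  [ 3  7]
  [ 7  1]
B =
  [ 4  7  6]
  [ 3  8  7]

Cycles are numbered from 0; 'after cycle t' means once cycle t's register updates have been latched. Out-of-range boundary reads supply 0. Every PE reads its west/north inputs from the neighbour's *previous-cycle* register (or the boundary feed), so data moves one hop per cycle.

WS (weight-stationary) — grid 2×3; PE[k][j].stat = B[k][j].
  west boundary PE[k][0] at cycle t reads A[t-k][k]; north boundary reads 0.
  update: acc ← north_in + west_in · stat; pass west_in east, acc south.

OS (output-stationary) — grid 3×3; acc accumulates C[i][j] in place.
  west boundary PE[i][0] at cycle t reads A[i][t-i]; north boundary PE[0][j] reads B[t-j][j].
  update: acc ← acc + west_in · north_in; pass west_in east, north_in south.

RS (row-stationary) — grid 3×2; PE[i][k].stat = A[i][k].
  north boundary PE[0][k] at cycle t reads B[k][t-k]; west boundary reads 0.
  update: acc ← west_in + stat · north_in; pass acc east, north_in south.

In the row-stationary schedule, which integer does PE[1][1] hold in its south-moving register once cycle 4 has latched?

register = 7

Tracing RS — 3×2 array, target PE[1][1]:
  [0] (0,1) acc=0 (h:0 v:0)
  [0] (1,0) acc=0 (h:0 v:0)
  [0] (1,1) acc=0 (h:0 v:0)
  [1] (0,1) acc=19 (h:19 v:3)
  [1] (1,0) acc=12 (h:12 v:4)
  [1] (1,1) acc=0 (h:0 v:0)
  [2] (0,1) acc=47 (h:47 v:8)
  [2] (1,0) acc=21 (h:21 v:7)
  [2] (1,1) acc=33 (h:33 v:3)
  [3] (0,1) acc=41 (h:41 v:7)
  [3] (1,0) acc=18 (h:18 v:6)
  [3] (1,1) acc=77 (h:77 v:8)
  [4] (0,1) acc=0 (h:0 v:0)
  [4] (1,0) acc=0 (h:0 v:0)
  [4] (1,1) acc=67 (h:67 v:7)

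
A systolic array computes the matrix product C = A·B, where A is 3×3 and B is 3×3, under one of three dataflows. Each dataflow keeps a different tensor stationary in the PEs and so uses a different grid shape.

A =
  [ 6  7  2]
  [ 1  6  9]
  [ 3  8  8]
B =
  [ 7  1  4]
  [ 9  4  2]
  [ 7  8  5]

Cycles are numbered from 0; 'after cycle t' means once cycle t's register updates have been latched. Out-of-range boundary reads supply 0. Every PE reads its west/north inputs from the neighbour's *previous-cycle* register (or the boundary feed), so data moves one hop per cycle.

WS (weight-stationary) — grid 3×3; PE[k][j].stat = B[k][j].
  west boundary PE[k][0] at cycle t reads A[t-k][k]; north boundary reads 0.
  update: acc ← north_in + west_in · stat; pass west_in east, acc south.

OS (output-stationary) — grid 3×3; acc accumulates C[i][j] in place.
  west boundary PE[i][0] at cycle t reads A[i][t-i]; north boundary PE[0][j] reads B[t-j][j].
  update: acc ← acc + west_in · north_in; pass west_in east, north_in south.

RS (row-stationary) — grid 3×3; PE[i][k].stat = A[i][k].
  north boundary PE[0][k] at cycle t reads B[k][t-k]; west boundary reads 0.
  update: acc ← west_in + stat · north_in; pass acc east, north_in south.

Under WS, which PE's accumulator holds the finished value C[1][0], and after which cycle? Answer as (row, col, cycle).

WS — PE[2][0] is where C[1][0] collects:
  cycle 0: PE[2][0] → acc 0, east 0, south 0
  cycle 1: PE[2][0] → acc 0, east 0, south 0
  cycle 2: PE[2][0] → acc 119, east 2, south 119
  cycle 3: PE[2][0] → acc 124, east 9, south 124

(row, col, cycle) = (2, 0, 3)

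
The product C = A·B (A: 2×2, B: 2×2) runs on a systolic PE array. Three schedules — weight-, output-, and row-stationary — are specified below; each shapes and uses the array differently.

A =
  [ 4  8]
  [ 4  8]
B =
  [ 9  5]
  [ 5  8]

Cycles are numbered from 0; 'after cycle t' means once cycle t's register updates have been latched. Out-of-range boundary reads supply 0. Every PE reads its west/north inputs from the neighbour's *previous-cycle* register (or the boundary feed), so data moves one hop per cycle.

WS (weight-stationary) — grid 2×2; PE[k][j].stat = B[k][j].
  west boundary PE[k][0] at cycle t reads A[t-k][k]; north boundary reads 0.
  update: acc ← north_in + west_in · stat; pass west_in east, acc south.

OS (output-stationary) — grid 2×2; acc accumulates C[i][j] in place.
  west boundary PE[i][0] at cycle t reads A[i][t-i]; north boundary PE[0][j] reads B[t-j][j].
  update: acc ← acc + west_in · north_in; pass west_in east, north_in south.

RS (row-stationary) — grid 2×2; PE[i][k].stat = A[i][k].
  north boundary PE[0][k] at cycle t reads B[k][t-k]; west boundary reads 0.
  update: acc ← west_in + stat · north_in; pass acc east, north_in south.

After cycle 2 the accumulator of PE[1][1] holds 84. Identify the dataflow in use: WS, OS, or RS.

Under WS (2×2), PE[1][1]:
  0: (1,1).acc=0  regs=<0,0>
  1: (1,1).acc=0  regs=<0,0>
  2: (1,1).acc=84  regs=<8,84>
Under OS (2×2), PE[1][1]:
  0: (1,1).acc=0  regs=<0,0>
  1: (1,1).acc=0  regs=<0,0>
  2: (1,1).acc=20  regs=<4,5>
Under RS (2×2), PE[1][1]:
  0: (1,1).acc=0  regs=<0,0>
  1: (1,1).acc=0  regs=<0,0>
  2: (1,1).acc=76  regs=<76,5>

dataflow = WS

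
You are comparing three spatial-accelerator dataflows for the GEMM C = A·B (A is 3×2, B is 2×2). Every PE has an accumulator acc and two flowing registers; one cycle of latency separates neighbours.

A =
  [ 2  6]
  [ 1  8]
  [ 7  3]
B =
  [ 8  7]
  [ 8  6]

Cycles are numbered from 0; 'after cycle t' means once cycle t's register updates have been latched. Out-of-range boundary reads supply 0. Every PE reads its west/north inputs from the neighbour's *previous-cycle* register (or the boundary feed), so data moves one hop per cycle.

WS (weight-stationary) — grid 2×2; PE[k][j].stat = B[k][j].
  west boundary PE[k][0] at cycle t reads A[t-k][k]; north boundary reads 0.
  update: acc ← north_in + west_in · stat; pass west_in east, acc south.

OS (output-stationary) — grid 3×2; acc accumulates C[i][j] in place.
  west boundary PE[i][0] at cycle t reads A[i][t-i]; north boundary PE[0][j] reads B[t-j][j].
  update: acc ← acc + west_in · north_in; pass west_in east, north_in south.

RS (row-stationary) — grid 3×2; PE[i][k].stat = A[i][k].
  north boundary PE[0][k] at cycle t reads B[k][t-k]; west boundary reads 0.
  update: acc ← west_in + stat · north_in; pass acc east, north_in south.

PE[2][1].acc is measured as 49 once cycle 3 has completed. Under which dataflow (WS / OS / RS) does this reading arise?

WS: PE[2][1] is outside its 2×2 grid.
OS (3×2 grid), PE[2][1]:
  0: (2,1).acc=0  regs=<0,0>
  1: (2,1).acc=0  regs=<0,0>
  2: (2,1).acc=0  regs=<0,0>
  3: (2,1).acc=49  regs=<7,7>
RS (3×2 grid), PE[2][1]:
  0: (2,1).acc=0  regs=<0,0>
  1: (2,1).acc=0  regs=<0,0>
  2: (2,1).acc=0  regs=<0,0>
  3: (2,1).acc=80  regs=<80,8>

dataflow = OS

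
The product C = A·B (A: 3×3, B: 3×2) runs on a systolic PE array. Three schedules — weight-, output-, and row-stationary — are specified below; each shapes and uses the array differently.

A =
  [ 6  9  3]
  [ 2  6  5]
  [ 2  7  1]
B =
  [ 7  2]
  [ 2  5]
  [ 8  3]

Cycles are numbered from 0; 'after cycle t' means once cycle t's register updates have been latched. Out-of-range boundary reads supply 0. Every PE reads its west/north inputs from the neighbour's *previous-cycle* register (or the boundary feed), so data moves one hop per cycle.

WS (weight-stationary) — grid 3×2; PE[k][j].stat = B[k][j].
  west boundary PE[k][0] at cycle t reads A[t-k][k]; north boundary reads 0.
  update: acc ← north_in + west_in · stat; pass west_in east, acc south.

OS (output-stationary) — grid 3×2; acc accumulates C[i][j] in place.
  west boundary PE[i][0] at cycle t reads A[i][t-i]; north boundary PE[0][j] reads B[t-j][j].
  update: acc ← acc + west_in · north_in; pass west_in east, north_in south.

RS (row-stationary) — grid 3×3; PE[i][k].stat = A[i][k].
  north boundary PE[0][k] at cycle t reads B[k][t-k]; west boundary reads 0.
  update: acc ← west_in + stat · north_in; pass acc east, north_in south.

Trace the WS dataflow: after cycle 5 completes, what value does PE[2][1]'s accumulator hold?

WS 3×2: PE[2][1] cycle-by-cycle (with neighbour feeds):
  step 0 · PE1,1: acc=0; fwd→0 fwd↓0
  step 0 · PE2,0: acc=0; fwd→0 fwd↓0
  step 0 · PE2,1: acc=0; fwd→0 fwd↓0
  step 1 · PE1,1: acc=0; fwd→0 fwd↓0
  step 1 · PE2,0: acc=0; fwd→0 fwd↓0
  step 1 · PE2,1: acc=0; fwd→0 fwd↓0
  step 2 · PE1,1: acc=57; fwd→9 fwd↓57
  step 2 · PE2,0: acc=84; fwd→3 fwd↓84
  step 2 · PE2,1: acc=0; fwd→0 fwd↓0
  step 3 · PE1,1: acc=34; fwd→6 fwd↓34
  step 3 · PE2,0: acc=66; fwd→5 fwd↓66
  step 3 · PE2,1: acc=66; fwd→3 fwd↓66
  step 4 · PE1,1: acc=39; fwd→7 fwd↓39
  step 4 · PE2,0: acc=36; fwd→1 fwd↓36
  step 4 · PE2,1: acc=49; fwd→5 fwd↓49
  step 5 · PE1,1: acc=0; fwd→0 fwd↓0
  step 5 · PE2,0: acc=0; fwd→0 fwd↓0
  step 5 · PE2,1: acc=42; fwd→1 fwd↓42

PE[2][1].acc = 42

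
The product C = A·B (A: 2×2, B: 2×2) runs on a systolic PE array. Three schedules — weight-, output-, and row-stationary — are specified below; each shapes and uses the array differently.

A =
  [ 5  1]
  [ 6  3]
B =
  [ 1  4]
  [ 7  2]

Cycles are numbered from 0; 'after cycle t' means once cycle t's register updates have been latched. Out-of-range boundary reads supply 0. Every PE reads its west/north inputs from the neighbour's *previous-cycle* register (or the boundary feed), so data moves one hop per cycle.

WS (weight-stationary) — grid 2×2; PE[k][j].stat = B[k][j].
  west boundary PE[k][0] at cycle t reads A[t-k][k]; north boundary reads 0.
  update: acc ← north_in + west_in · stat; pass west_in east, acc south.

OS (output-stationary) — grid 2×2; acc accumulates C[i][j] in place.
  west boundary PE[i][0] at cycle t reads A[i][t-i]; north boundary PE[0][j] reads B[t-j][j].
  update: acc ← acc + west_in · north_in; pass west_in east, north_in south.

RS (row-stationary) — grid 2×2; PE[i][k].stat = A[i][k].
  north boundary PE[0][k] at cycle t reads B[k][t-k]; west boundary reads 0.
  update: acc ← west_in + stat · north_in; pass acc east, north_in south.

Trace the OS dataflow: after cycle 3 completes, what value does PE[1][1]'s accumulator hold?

OS (2×2). Following PE[1][1] plus its west/north inputs:
  [0] (0,1) acc=0 (h:0 v:0)
  [0] (1,0) acc=0 (h:0 v:0)
  [0] (1,1) acc=0 (h:0 v:0)
  [1] (0,1) acc=20 (h:5 v:4)
  [1] (1,0) acc=6 (h:6 v:1)
  [1] (1,1) acc=0 (h:0 v:0)
  [2] (0,1) acc=22 (h:1 v:2)
  [2] (1,0) acc=27 (h:3 v:7)
  [2] (1,1) acc=24 (h:6 v:4)
  [3] (0,1) acc=22 (h:0 v:0)
  [3] (1,0) acc=27 (h:0 v:0)
  [3] (1,1) acc=30 (h:3 v:2)

PE[1][1].acc = 30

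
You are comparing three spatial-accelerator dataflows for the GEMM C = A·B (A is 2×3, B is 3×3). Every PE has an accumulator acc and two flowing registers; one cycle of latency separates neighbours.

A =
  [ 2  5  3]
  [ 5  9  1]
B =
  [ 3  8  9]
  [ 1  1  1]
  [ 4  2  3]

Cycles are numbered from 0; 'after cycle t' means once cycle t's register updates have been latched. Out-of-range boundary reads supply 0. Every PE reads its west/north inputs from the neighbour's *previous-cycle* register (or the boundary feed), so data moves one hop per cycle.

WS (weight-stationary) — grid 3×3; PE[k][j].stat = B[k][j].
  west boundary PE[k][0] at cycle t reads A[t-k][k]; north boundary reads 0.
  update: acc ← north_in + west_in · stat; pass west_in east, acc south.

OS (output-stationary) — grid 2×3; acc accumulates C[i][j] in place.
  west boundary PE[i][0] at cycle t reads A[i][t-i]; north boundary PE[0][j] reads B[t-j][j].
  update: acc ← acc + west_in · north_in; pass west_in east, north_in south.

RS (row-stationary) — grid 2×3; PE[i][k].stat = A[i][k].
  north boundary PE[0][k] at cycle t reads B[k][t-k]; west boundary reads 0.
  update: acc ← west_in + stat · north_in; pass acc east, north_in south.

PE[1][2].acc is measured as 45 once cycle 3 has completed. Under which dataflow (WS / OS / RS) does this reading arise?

WS (3×3 grid), PE[1][2]:
  step 0 · PE1,2: acc=0; fwd→0 fwd↓0
  step 1 · PE1,2: acc=0; fwd→0 fwd↓0
  step 2 · PE1,2: acc=0; fwd→0 fwd↓0
  step 3 · PE1,2: acc=23; fwd→5 fwd↓23
OS (2×3 grid), PE[1][2]:
  step 0 · PE1,2: acc=0; fwd→0 fwd↓0
  step 1 · PE1,2: acc=0; fwd→0 fwd↓0
  step 2 · PE1,2: acc=0; fwd→0 fwd↓0
  step 3 · PE1,2: acc=45; fwd→5 fwd↓9
RS (2×3 grid), PE[1][2]:
  step 0 · PE1,2: acc=0; fwd→0 fwd↓0
  step 1 · PE1,2: acc=0; fwd→0 fwd↓0
  step 2 · PE1,2: acc=0; fwd→0 fwd↓0
  step 3 · PE1,2: acc=28; fwd→28 fwd↓4

dataflow = OS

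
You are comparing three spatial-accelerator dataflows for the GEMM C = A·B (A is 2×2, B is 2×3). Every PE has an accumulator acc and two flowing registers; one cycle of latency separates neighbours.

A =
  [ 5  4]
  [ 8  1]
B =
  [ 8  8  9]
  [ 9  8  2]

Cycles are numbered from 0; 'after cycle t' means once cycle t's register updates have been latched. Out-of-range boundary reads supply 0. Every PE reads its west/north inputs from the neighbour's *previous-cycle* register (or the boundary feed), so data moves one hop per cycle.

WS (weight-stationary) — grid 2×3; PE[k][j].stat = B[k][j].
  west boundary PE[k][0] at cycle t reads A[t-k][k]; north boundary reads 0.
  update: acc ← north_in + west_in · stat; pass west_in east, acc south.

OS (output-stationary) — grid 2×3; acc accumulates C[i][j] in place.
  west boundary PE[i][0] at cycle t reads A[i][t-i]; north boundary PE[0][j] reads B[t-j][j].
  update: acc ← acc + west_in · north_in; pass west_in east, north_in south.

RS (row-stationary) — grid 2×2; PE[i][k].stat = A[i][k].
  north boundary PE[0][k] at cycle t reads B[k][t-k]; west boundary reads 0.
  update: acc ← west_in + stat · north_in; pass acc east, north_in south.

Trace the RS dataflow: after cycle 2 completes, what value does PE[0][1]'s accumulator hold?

Tracing RS — 2×2 array, target PE[0][1]:
  c0 r0c0: 40 / 40 / 8
  c0 r0c1: 0 / 0 / 0
  c1 r0c0: 40 / 40 / 8
  c1 r0c1: 76 / 76 / 9
  c2 r0c0: 45 / 45 / 9
  c2 r0c1: 72 / 72 / 8

PE[0][1].acc = 72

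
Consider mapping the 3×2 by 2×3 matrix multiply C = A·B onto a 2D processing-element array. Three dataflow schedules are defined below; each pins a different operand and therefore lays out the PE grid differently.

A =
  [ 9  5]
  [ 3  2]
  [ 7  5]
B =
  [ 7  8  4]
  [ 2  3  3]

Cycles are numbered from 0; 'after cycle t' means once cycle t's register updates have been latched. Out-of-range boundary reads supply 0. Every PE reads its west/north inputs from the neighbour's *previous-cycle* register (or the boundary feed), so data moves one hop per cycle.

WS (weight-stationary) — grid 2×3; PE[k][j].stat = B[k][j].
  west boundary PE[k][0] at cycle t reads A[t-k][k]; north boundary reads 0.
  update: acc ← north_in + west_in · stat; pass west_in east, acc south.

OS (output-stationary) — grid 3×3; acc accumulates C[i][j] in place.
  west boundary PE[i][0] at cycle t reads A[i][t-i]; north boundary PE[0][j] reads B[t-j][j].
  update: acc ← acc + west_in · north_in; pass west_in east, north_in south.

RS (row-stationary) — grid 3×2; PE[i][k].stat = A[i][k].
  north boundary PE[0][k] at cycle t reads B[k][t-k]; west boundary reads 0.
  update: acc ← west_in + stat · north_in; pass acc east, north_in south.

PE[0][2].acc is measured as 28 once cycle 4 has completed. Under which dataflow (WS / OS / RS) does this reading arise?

dataflow = WS

WS (2×3 grid), PE[0][2]:
  0: (0,2).acc=0  regs=<0,0>
  1: (0,2).acc=0  regs=<0,0>
  2: (0,2).acc=36  regs=<9,36>
  3: (0,2).acc=12  regs=<3,12>
  4: (0,2).acc=28  regs=<7,28>
OS (3×3 grid), PE[0][2]:
  0: (0,2).acc=0  regs=<0,0>
  1: (0,2).acc=0  regs=<0,0>
  2: (0,2).acc=36  regs=<9,4>
  3: (0,2).acc=51  regs=<5,3>
  4: (0,2).acc=51  regs=<0,0>
— RS: 3×2 array has no PE[0][2].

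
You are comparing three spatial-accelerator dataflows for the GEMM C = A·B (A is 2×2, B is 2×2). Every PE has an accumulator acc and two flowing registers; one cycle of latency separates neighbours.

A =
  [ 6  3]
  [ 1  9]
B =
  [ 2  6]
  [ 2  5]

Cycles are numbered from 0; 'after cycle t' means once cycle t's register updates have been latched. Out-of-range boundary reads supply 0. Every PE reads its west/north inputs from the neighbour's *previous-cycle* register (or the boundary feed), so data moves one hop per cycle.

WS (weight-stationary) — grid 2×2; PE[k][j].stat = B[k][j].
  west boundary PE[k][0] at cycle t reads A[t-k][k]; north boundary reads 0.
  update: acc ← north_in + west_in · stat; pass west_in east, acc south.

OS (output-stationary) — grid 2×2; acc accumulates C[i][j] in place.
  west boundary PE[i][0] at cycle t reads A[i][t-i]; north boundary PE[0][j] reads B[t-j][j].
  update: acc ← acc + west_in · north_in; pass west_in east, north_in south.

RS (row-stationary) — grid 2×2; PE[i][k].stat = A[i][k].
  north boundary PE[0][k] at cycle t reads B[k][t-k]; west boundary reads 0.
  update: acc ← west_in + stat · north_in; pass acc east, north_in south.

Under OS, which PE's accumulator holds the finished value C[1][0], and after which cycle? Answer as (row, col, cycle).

(row, col, cycle) = (1, 0, 2)

OS: C[1][0] accumulates in PE[1][0]:
  @0  [1,0]  acc 0  |  →0  ↓0
  @1  [1,0]  acc 2  |  →1  ↓2
  @2  [1,0]  acc 20  |  →9  ↓2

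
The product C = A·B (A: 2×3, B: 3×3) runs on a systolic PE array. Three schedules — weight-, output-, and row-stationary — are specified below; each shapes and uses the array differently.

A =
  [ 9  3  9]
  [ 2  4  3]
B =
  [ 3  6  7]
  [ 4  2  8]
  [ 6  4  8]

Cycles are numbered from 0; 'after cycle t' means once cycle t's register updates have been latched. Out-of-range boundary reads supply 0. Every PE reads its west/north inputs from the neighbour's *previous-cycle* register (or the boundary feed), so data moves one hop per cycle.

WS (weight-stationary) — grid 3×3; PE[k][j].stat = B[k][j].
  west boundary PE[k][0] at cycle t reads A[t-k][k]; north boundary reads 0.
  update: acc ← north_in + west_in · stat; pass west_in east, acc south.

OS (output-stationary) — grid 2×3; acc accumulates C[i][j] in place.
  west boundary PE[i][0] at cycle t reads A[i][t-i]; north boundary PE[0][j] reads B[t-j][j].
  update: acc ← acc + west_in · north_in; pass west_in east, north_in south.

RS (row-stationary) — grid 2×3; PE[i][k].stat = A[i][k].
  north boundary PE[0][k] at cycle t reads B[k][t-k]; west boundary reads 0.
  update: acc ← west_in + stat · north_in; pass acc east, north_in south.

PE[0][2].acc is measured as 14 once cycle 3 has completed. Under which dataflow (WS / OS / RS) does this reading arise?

WS (3×3 grid), PE[0][2]:
  after 0 — PE[0][2] acc=0, pass-E 0, pass-S 0
  after 1 — PE[0][2] acc=0, pass-E 0, pass-S 0
  after 2 — PE[0][2] acc=63, pass-E 9, pass-S 63
  after 3 — PE[0][2] acc=14, pass-E 2, pass-S 14
OS (2×3 grid), PE[0][2]:
  after 0 — PE[0][2] acc=0, pass-E 0, pass-S 0
  after 1 — PE[0][2] acc=0, pass-E 0, pass-S 0
  after 2 — PE[0][2] acc=63, pass-E 9, pass-S 7
  after 3 — PE[0][2] acc=87, pass-E 3, pass-S 8
RS (2×3 grid), PE[0][2]:
  after 0 — PE[0][2] acc=0, pass-E 0, pass-S 0
  after 1 — PE[0][2] acc=0, pass-E 0, pass-S 0
  after 2 — PE[0][2] acc=93, pass-E 93, pass-S 6
  after 3 — PE[0][2] acc=96, pass-E 96, pass-S 4

dataflow = WS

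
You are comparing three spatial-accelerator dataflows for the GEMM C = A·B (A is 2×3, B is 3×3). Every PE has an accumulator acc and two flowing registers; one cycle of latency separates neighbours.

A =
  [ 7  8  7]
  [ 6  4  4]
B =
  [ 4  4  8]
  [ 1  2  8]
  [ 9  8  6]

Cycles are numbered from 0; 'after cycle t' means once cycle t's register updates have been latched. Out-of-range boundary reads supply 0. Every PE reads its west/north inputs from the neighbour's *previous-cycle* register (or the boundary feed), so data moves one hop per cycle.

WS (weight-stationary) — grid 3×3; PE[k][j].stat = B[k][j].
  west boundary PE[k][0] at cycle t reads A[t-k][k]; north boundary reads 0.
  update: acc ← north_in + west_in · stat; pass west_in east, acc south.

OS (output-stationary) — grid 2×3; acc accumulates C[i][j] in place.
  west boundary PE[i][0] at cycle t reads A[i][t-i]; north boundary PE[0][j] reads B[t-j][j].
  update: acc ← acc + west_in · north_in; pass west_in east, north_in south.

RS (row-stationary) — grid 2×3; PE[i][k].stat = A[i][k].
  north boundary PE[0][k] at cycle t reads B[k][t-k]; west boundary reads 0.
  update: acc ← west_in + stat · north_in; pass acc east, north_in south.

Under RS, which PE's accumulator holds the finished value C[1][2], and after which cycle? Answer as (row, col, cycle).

(row, col, cycle) = (1, 2, 5)

RS: C[1][2] accumulates in PE[1][2]:
  @0  [1,2]  acc 0  |  →0  ↓0
  @1  [1,2]  acc 0  |  →0  ↓0
  @2  [1,2]  acc 0  |  →0  ↓0
  @3  [1,2]  acc 64  |  →64  ↓9
  @4  [1,2]  acc 64  |  →64  ↓8
  @5  [1,2]  acc 104  |  →104  ↓6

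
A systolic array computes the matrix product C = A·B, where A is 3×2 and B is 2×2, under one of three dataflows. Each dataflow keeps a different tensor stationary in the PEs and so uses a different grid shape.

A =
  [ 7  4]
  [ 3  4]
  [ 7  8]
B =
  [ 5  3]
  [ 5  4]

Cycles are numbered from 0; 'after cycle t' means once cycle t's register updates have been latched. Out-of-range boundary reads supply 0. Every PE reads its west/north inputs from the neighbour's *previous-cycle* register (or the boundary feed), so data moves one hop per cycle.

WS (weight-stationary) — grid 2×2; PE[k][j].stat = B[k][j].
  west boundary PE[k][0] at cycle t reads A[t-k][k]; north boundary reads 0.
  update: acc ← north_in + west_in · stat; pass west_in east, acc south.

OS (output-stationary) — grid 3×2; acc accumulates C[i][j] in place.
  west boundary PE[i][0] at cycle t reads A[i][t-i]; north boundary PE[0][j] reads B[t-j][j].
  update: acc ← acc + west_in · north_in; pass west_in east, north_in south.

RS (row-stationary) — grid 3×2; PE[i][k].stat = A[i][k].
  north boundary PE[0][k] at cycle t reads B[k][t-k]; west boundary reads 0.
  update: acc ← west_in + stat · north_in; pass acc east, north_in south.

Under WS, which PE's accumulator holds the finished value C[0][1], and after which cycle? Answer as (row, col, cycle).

(row, col, cycle) = (1, 1, 2)

WS — PE[1][1] is where C[0][1] collects:
  after 0 — PE[1][1] acc=0, pass-E 0, pass-S 0
  after 1 — PE[1][1] acc=0, pass-E 0, pass-S 0
  after 2 — PE[1][1] acc=37, pass-E 4, pass-S 37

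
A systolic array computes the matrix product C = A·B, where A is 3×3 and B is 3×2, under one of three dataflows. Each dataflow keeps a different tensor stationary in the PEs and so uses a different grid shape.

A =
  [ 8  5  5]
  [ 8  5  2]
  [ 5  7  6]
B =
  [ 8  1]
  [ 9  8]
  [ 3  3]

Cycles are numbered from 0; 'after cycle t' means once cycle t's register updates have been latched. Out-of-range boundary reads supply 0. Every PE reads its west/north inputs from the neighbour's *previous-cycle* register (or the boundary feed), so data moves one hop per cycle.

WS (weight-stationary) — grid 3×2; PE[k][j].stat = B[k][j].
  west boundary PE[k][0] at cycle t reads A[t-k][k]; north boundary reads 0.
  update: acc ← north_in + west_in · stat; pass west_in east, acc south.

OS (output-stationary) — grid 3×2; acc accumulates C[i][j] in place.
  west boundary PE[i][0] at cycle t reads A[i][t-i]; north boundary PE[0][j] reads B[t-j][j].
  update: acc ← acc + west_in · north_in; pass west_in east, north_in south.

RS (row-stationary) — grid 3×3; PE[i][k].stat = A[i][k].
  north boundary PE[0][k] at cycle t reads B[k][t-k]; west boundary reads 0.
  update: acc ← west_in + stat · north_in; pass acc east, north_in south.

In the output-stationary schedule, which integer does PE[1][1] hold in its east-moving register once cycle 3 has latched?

register = 5

Tracing OS — 3×2 array, target PE[1][1]:
  step 0 · PE0,1: acc=0; fwd→0 fwd↓0
  step 0 · PE1,0: acc=0; fwd→0 fwd↓0
  step 0 · PE1,1: acc=0; fwd→0 fwd↓0
  step 1 · PE0,1: acc=8; fwd→8 fwd↓1
  step 1 · PE1,0: acc=64; fwd→8 fwd↓8
  step 1 · PE1,1: acc=0; fwd→0 fwd↓0
  step 2 · PE0,1: acc=48; fwd→5 fwd↓8
  step 2 · PE1,0: acc=109; fwd→5 fwd↓9
  step 2 · PE1,1: acc=8; fwd→8 fwd↓1
  step 3 · PE0,1: acc=63; fwd→5 fwd↓3
  step 3 · PE1,0: acc=115; fwd→2 fwd↓3
  step 3 · PE1,1: acc=48; fwd→5 fwd↓8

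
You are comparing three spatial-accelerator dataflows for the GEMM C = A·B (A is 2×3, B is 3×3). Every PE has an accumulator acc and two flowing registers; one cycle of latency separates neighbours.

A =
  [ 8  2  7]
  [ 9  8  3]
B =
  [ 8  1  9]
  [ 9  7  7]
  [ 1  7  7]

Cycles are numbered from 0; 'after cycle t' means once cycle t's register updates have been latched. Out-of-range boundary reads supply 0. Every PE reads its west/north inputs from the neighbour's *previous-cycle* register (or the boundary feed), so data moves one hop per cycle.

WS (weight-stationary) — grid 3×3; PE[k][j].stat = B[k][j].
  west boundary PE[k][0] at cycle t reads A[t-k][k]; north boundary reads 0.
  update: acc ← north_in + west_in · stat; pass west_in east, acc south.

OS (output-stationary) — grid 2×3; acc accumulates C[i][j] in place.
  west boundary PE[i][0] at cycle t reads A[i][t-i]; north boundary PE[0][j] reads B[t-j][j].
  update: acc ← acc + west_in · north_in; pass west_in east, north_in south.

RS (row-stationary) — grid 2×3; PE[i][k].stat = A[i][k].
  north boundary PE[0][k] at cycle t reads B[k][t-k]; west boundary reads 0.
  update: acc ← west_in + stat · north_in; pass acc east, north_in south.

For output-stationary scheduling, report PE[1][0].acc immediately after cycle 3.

PE[1][0].acc = 147

OS 2×3: PE[1][0] cycle-by-cycle (with neighbour feeds):
  cycle 0: PE[0][0] → acc 64, east 8, south 8
  cycle 0: PE[1][0] → acc 0, east 0, south 0
  cycle 1: PE[0][0] → acc 82, east 2, south 9
  cycle 1: PE[1][0] → acc 72, east 9, south 8
  cycle 2: PE[0][0] → acc 89, east 7, south 1
  cycle 2: PE[1][0] → acc 144, east 8, south 9
  cycle 3: PE[0][0] → acc 89, east 0, south 0
  cycle 3: PE[1][0] → acc 147, east 3, south 1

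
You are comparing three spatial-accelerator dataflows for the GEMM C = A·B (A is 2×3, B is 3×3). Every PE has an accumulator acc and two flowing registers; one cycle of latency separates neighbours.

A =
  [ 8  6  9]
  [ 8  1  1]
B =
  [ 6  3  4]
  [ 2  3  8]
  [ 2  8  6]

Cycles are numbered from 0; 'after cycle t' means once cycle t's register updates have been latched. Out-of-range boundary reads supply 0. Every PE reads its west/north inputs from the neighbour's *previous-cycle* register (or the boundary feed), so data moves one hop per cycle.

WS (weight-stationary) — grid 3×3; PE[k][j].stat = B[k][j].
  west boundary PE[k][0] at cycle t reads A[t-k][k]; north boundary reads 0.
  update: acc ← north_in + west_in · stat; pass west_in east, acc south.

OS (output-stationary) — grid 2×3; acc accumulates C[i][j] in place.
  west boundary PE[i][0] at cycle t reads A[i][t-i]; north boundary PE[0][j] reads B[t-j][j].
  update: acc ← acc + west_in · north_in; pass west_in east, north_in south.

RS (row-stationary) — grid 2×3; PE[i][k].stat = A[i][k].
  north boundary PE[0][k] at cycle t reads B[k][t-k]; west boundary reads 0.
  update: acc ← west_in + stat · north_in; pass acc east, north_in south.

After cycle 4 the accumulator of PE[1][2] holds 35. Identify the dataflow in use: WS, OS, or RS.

dataflow = RS

— WS: 3×3; PE[1][2] trace:
  [0] (1,2) acc=0 (h:0 v:0)
  [1] (1,2) acc=0 (h:0 v:0)
  [2] (1,2) acc=0 (h:0 v:0)
  [3] (1,2) acc=80 (h:6 v:80)
  [4] (1,2) acc=40 (h:1 v:40)
— OS: 2×3; PE[1][2] trace:
  [0] (1,2) acc=0 (h:0 v:0)
  [1] (1,2) acc=0 (h:0 v:0)
  [2] (1,2) acc=0 (h:0 v:0)
  [3] (1,2) acc=32 (h:8 v:4)
  [4] (1,2) acc=40 (h:1 v:8)
— RS: 2×3; PE[1][2] trace:
  [0] (1,2) acc=0 (h:0 v:0)
  [1] (1,2) acc=0 (h:0 v:0)
  [2] (1,2) acc=0 (h:0 v:0)
  [3] (1,2) acc=52 (h:52 v:2)
  [4] (1,2) acc=35 (h:35 v:8)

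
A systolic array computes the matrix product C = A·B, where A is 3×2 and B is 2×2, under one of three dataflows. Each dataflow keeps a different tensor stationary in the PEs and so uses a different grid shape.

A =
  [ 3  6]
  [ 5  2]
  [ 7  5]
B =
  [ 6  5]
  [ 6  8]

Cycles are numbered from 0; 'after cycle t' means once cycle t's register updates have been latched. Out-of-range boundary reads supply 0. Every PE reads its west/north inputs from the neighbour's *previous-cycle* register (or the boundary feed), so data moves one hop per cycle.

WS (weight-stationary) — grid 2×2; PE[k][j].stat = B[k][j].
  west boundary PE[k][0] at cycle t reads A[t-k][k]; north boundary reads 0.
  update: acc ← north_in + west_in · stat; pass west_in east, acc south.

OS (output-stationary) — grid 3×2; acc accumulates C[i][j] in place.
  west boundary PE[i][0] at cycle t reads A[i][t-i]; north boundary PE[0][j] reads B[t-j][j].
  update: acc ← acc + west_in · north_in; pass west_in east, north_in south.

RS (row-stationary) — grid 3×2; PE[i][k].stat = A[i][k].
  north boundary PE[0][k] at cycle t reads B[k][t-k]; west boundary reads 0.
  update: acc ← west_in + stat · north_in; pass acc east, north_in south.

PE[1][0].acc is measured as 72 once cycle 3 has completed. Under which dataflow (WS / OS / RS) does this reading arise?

dataflow = WS

Under WS (2×2), PE[1][0]:
  cycle 0: PE[1][0] → acc 0, east 0, south 0
  cycle 1: PE[1][0] → acc 54, east 6, south 54
  cycle 2: PE[1][0] → acc 42, east 2, south 42
  cycle 3: PE[1][0] → acc 72, east 5, south 72
Under OS (3×2), PE[1][0]:
  cycle 0: PE[1][0] → acc 0, east 0, south 0
  cycle 1: PE[1][0] → acc 30, east 5, south 6
  cycle 2: PE[1][0] → acc 42, east 2, south 6
  cycle 3: PE[1][0] → acc 42, east 0, south 0
Under RS (3×2), PE[1][0]:
  cycle 0: PE[1][0] → acc 0, east 0, south 0
  cycle 1: PE[1][0] → acc 30, east 30, south 6
  cycle 2: PE[1][0] → acc 25, east 25, south 5
  cycle 3: PE[1][0] → acc 0, east 0, south 0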